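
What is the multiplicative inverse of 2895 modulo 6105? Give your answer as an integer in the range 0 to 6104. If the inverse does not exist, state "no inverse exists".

Compute gcd(2895, 6105):
6105 = 2·2895 + 315
2895 = 9·315 + 60
315 = 5·60 + 15
60 = 4·15 + 0
gcd(2895, 6105) = 15 ≠ 1, so 2895 has no multiplicative inverse modulo 6105.

no inverse exists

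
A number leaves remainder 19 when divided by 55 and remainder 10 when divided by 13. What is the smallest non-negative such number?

Write x = 19 + 55·k. Then 55·k ≡ 10 − 19 ≡ 4 (mod 13).
Need 55⁻¹ mod 13. Extended Euclid on (13, 3):
13 = 4*3 + 1
3 = 3*1 + 0
Back-substitute:
1 = 13 − 4·3
55⁻¹ ≡ 9 (mod 13), so k ≡ 9·4 ≡ 10 (mod 13).
x = 19 + 55·10 = 569.

569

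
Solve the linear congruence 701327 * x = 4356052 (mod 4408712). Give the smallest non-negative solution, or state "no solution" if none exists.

gcd(701327, 4408712):
4408712 = 6*701327 + 200750
701327 = 3*200750 + 99077
200750 = 2*99077 + 2596
99077 = 38*2596 + 429
2596 = 6*429 + 22
429 = 19*22 + 11
22 = 2*11 + 0
gcd = 11, but 11 ∤ 4356052, so the congruence has no solution.

no solution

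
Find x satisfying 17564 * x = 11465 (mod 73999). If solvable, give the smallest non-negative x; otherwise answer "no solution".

72504

First find gcd(17564, 73999):
73999 = 4*17564 + 3743
17564 = 4*3743 + 2592
3743 = 1*2592 + 1151
2592 = 2*1151 + 290
1151 = 3*290 + 281
290 = 1*281 + 9
281 = 31*9 + 2
9 = 4*2 + 1
2 = 2*1 + 0
gcd = 1, so a unique solution mod 73999 exists.
Back-substitute for the Bézout coefficients:
1 = 9 − 4·2
1 = −4·281 + 125·9
1 = 125·290 − 129·281
1 = −129·1151 + 512·290
1 = 512·2592 − 1153·1151
1 = −1153·3743 + 1665·2592
1 = 1665·17564 − 7813·3743
1 = −7813·73999 + 32917·17564
So 17564·(32917) ≡ 1 (mod 73999), giving 17564⁻¹ ≡ 32917.
x ≡ 17564⁻¹·11465 ≡ 32917·11465 ≡ 72504 (mod 73999).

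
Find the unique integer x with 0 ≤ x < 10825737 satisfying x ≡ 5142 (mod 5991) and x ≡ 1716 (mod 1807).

Write x = 5142 + 5991·k. Then 5991·k ≡ 1716 − 5142 ≡ 188 (mod 1807).
Need 5991⁻¹ mod 1807. Extended Euclid on (1807, 570):
1807 = 3×570 + 97
570 = 5×97 + 85
97 = 1×85 + 12
85 = 7×12 + 1
12 = 12×1 + 0
Back-substitute:
1 = 85 − 7·12
1 = −7·97 + 8·85
1 = 8·570 − 47·97
1 = −47·1807 + 149·570
5991⁻¹ ≡ 149 (mod 1807), so k ≡ 149·188 ≡ 907 (mod 1807).
x = 5142 + 5991·907 = 5438979.

5438979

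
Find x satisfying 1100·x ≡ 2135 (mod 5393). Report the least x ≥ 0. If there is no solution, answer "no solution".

1007

First find gcd(1100, 5393):
5393 = 4·1100 + 993
1100 = 1·993 + 107
993 = 9·107 + 30
107 = 3·30 + 17
30 = 1·17 + 13
17 = 1·13 + 4
13 = 3·4 + 1
4 = 4·1 + 0
gcd = 1, so a unique solution mod 5393 exists.
Back-substitute for the Bézout coefficients:
1 = 13 − 3·4
1 = −3·17 + 4·13
1 = 4·30 − 7·17
1 = −7·107 + 25·30
1 = 25·993 − 232·107
1 = −232·1100 + 257·993
1 = 257·5393 − 1260·1100
So 1100·(-1260) ≡ 1 (mod 5393), giving 1100⁻¹ ≡ 4133.
x ≡ 1100⁻¹·2135 ≡ 4133·2135 ≡ 1007 (mod 5393).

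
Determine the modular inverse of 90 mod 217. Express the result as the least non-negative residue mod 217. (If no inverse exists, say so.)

Run Euclid on (217, 90):
217 = 2·90 + 37
90 = 2·37 + 16
37 = 2·16 + 5
16 = 3·5 + 1
5 = 5·1 + 0
The gcd is 1. Working backward:
1 = 16 − 3·5
1 = −3·37 + 7·16
1 = 7·90 − 17·37
1 = −17·217 + 41·90
So 90·41 ≡ 1 (mod 217).

41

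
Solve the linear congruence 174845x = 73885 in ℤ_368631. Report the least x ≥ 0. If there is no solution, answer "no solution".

145802

First find gcd(174845, 368631):
368631 = 2×174845 + 18941
174845 = 9×18941 + 4376
18941 = 4×4376 + 1437
4376 = 3×1437 + 65
1437 = 22×65 + 7
65 = 9×7 + 2
7 = 3×2 + 1
2 = 2×1 + 0
gcd = 1, so a unique solution mod 368631 exists.
Back-substitute for the Bézout coefficients:
1 = 7 − 3·2
1 = −3·65 + 28·7
1 = 28·1437 − 619·65
1 = −619·4376 + 1885·1437
1 = 1885·18941 − 8159·4376
1 = −8159·174845 + 75316·18941
1 = 75316·368631 − 158791·174845
So 174845·(-158791) ≡ 1 (mod 368631), giving 174845⁻¹ ≡ 209840.
x ≡ 174845⁻¹·73885 ≡ 209840·73885 ≡ 145802 (mod 368631).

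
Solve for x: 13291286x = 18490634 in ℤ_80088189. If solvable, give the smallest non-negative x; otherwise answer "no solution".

23849029

First find gcd(13291286, 80088189):
80088189 = 6×13291286 + 340473
13291286 = 39×340473 + 12839
340473 = 26×12839 + 6659
12839 = 1×6659 + 6180
6659 = 1×6180 + 479
6180 = 12×479 + 432
479 = 1×432 + 47
432 = 9×47 + 9
47 = 5×9 + 2
9 = 4×2 + 1
2 = 2×1 + 0
gcd = 1, so a unique solution mod 80088189 exists.
Back-substitute for the Bézout coefficients:
1 = 9 − 4·2
1 = −4·47 + 21·9
1 = 21·432 − 193·47
1 = −193·479 + 214·432
1 = 214·6180 − 2761·479
1 = −2761·6659 + 2975·6180
1 = 2975·12839 − 5736·6659
1 = −5736·340473 + 152111·12839
1 = 152111·13291286 − 5938065·340473
1 = −5938065·80088189 + 35780501·13291286
So 13291286·(35780501) ≡ 1 (mod 80088189), giving 13291286⁻¹ ≡ 35780501.
x ≡ 13291286⁻¹·18490634 ≡ 35780501·18490634 ≡ 23849029 (mod 80088189).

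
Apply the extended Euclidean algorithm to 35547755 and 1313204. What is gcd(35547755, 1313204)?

Apply Euclid's algorithm to 35547755 and 1313204:
35547755 = 27×1313204 + 91247
1313204 = 14×91247 + 35746
91247 = 2×35746 + 19755
35746 = 1×19755 + 15991
19755 = 1×15991 + 3764
15991 = 4×3764 + 935
3764 = 4×935 + 24
935 = 38×24 + 23
24 = 1×23 + 1
23 = 23×1 + 0
gcd(35547755, 1313204) = 1.
Express as a combination:
1 = 24 − 23
1 = −935 + 39·24
1 = 39·3764 − 157·935
1 = −157·15991 + 667·3764
1 = 667·19755 − 824·15991
1 = −824·35746 + 1491·19755
1 = 1491·91247 − 3806·35746
1 = −3806·1313204 + 54775·91247
1 = 54775·35547755 − 1482731·1313204
So 1 = (54775)·35547755 + (-1482731)·1313204.

1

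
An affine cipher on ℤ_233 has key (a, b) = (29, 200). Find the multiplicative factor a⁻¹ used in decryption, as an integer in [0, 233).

225

gcd(233, 29) by repeated division:
233 = 8*29 + 1
29 = 29*1 + 0
gcd = 1, so the inverse exists. Back-substitute:
1 = 233 − 8·29
So 29·(-8) ≡ 1 (mod 233), and -8 ≡ 225 (mod 233).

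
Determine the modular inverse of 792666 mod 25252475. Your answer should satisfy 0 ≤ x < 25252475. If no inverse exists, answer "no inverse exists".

21806911

gcd(25252475, 792666) by repeated division:
25252475 = 31·792666 + 679829
792666 = 1·679829 + 112837
679829 = 6·112837 + 2807
112837 = 40·2807 + 557
2807 = 5·557 + 22
557 = 25·22 + 7
22 = 3·7 + 1
7 = 7·1 + 0
The gcd is 1. Working backward:
1 = 22 − 3·7
1 = −3·557 + 76·22
1 = 76·2807 − 383·557
1 = −383·112837 + 15396·2807
1 = 15396·679829 − 92759·112837
1 = −92759·792666 + 108155·679829
1 = 108155·25252475 − 3445564·792666
Thus 792666·(-3445564) ≡ 1 (mod 25252475); reducing, -3445564 mod 25252475 = 21806911.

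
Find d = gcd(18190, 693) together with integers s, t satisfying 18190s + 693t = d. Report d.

1

Repeated division:
18190 = 26×693 + 172
693 = 4×172 + 5
172 = 34×5 + 2
5 = 2×2 + 1
2 = 2×1 + 0
gcd(18190, 693) = 1.
Working backward:
1 = 5 − 2·2
1 = −2·172 + 69·5
1 = 69·693 − 278·172
1 = −278·18190 + 7297·693
So 1 = (-278)·18190 + (7297)·693.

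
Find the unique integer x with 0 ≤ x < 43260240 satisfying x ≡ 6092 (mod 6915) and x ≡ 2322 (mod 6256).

26684162

Write x = 6092 + 6915·k. Then 6915·k ≡ 2322 − 6092 ≡ 2486 (mod 6256).
Need 6915⁻¹ mod 6256. Extended Euclid on (6256, 659):
6256 = 9×659 + 325
659 = 2×325 + 9
325 = 36×9 + 1
9 = 9×1 + 0
Back-substitute:
1 = 325 − 36·9
1 = −36·659 + 73·325
1 = 73·6256 − 693·659
6915⁻¹ ≡ 5563 (mod 6256), so k ≡ 5563·2486 ≡ 3858 (mod 6256).
x = 6092 + 6915·3858 = 26684162.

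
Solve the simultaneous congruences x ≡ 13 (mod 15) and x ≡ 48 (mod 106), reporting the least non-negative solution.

Write x = 13 + 15·k. Then 15·k ≡ 48 − 13 ≡ 35 (mod 106).
Need 15⁻¹ mod 106. Extended Euclid on (106, 15):
106 = 7*15 + 1
15 = 15*1 + 0
Back-substitute:
1 = 106 − 7·15
15⁻¹ ≡ 99 (mod 106), so k ≡ 99·35 ≡ 73 (mod 106).
x = 13 + 15·73 = 1108.

1108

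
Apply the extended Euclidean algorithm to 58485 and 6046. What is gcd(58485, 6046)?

1

Repeated division:
58485 = 9×6046 + 4071
6046 = 1×4071 + 1975
4071 = 2×1975 + 121
1975 = 16×121 + 39
121 = 3×39 + 4
39 = 9×4 + 3
4 = 1×3 + 1
3 = 3×1 + 0
gcd(58485, 6046) = 1.
Working backward:
1 = 4 − 3
1 = −39 + 10·4
1 = 10·121 − 31·39
1 = −31·1975 + 506·121
1 = 506·4071 − 1043·1975
1 = −1043·6046 + 1549·4071
1 = 1549·58485 − 14984·6046
So 1 = (1549)·58485 + (-14984)·6046.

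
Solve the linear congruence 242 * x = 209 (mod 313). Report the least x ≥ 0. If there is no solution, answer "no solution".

72

First find gcd(242, 313):
313 = 1×242 + 71
242 = 3×71 + 29
71 = 2×29 + 13
29 = 2×13 + 3
13 = 4×3 + 1
3 = 3×1 + 0
gcd = 1, so a unique solution mod 313 exists.
Back-substitute for the Bézout coefficients:
1 = 13 − 4·3
1 = −4·29 + 9·13
1 = 9·71 − 22·29
1 = −22·242 + 75·71
1 = 75·313 − 97·242
So 242·(-97) ≡ 1 (mod 313), giving 242⁻¹ ≡ 216.
x ≡ 242⁻¹·209 ≡ 216·209 ≡ 72 (mod 313).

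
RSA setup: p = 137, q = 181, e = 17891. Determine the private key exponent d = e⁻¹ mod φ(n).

φ(n) = (p−1)(q−1) = 136·180 = 24480.
Need d with 17891·d ≡ 1 (mod 24480). Apply the extended Euclidean algorithm:
24480 = 1×17891 + 6589
17891 = 2×6589 + 4713
6589 = 1×4713 + 1876
4713 = 2×1876 + 961
1876 = 1×961 + 915
961 = 1×915 + 46
915 = 19×46 + 41
46 = 1×41 + 5
41 = 8×5 + 1
5 = 5×1 + 0
Back-substitute:
1 = 41 − 8·5
1 = −8·46 + 9·41
1 = 9·915 − 179·46
1 = −179·961 + 188·915
1 = 188·1876 − 367·961
1 = −367·4713 + 922·1876
1 = 922·6589 − 1289·4713
1 = −1289·17891 + 3500·6589
1 = 3500·24480 − 4789·17891
So 17891·(-4789) ≡ 1 (mod 24480), hence d ≡ -4789 ≡ 19691 (mod 24480).

19691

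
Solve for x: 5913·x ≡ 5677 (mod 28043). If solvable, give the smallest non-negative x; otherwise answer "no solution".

First find gcd(5913, 28043):
28043 = 4×5913 + 4391
5913 = 1×4391 + 1522
4391 = 2×1522 + 1347
1522 = 1×1347 + 175
1347 = 7×175 + 122
175 = 1×122 + 53
122 = 2×53 + 16
53 = 3×16 + 5
16 = 3×5 + 1
5 = 5×1 + 0
gcd = 1, so a unique solution mod 28043 exists.
Back-substitute for the Bézout coefficients:
1 = 16 − 3·5
1 = −3·53 + 10·16
1 = 10·122 − 23·53
1 = −23·175 + 33·122
1 = 33·1347 − 254·175
1 = −254·1522 + 287·1347
1 = 287·4391 − 828·1522
1 = −828·5913 + 1115·4391
1 = 1115·28043 − 5288·5913
So 5913·(-5288) ≡ 1 (mod 28043), giving 5913⁻¹ ≡ 22755.
x ≡ 5913⁻¹·5677 ≡ 22755·5677 ≡ 14077 (mod 28043).

14077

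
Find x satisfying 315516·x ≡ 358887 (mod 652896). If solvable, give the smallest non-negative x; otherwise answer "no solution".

no solution

gcd(315516, 652896):
652896 = 2×315516 + 21864
315516 = 14×21864 + 9420
21864 = 2×9420 + 3024
9420 = 3×3024 + 348
3024 = 8×348 + 240
348 = 1×240 + 108
240 = 2×108 + 24
108 = 4×24 + 12
24 = 2×12 + 0
gcd = 12, but 12 ∤ 358887, so the congruence has no solution.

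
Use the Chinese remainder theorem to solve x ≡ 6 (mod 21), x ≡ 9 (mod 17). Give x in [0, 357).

Write x = 6 + 21·k. Then 21·k ≡ 9 − 6 ≡ 3 (mod 17).
Need 21⁻¹ mod 17. Extended Euclid on (17, 4):
17 = 4×4 + 1
4 = 4×1 + 0
Back-substitute:
1 = 17 − 4·4
21⁻¹ ≡ 13 (mod 17), so k ≡ 13·3 ≡ 5 (mod 17).
x = 6 + 21·5 = 111.

111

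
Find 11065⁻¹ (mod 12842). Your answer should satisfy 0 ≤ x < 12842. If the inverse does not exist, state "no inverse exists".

Apply the Euclidean algorithm to 12842 and 11065:
12842 = 1*11065 + 1777
11065 = 6*1777 + 403
1777 = 4*403 + 165
403 = 2*165 + 73
165 = 2*73 + 19
73 = 3*19 + 16
19 = 1*16 + 3
16 = 5*3 + 1
3 = 3*1 + 0
The gcd is 1. Working backward:
1 = 16 − 5·3
1 = −5·19 + 6·16
1 = 6·73 − 23·19
1 = −23·165 + 52·73
1 = 52·403 − 127·165
1 = −127·1777 + 560·403
1 = 560·11065 − 3487·1777
1 = −3487·12842 + 4047·11065
So 11065·4047 ≡ 1 (mod 12842).

4047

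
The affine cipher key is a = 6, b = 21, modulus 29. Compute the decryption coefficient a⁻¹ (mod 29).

Extended Euclidean algorithm:
29 = 4*6 + 5
6 = 1*5 + 1
5 = 5*1 + 0
gcd = 1, so the inverse exists. Back-substitute:
1 = 6 − 5
1 = −29 + 5·6
So 6·5 ≡ 1 (mod 29).

5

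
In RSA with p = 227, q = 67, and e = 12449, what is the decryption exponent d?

11645

φ(n) = (p−1)(q−1) = 226·66 = 14916.
Need d with 12449·d ≡ 1 (mod 14916). Apply the extended Euclidean algorithm:
14916 = 1·12449 + 2467
12449 = 5·2467 + 114
2467 = 21·114 + 73
114 = 1·73 + 41
73 = 1·41 + 32
41 = 1·32 + 9
32 = 3·9 + 5
9 = 1·5 + 4
5 = 1·4 + 1
4 = 4·1 + 0
Back-substitute:
1 = 5 − 4
1 = −9 + 2·5
1 = 2·32 − 7·9
1 = −7·41 + 9·32
1 = 9·73 − 16·41
1 = −16·114 + 25·73
1 = 25·2467 − 541·114
1 = −541·12449 + 2730·2467
1 = 2730·14916 − 3271·12449
So 12449·(-3271) ≡ 1 (mod 14916), hence d ≡ -3271 ≡ 11645 (mod 14916).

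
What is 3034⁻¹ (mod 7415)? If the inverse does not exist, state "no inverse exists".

Extended Euclidean algorithm:
7415 = 2×3034 + 1347
3034 = 2×1347 + 340
1347 = 3×340 + 327
340 = 1×327 + 13
327 = 25×13 + 2
13 = 6×2 + 1
2 = 2×1 + 0
The gcd is 1. Working backward:
1 = 13 − 6·2
1 = −6·327 + 151·13
1 = 151·340 − 157·327
1 = −157·1347 + 622·340
1 = 622·3034 − 1401·1347
1 = −1401·7415 + 3424·3034
So 3034·3424 ≡ 1 (mod 7415).

3424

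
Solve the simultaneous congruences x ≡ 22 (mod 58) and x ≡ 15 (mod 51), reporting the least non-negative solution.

Write x = 22 + 58·k. Then 58·k ≡ 15 − 22 ≡ 44 (mod 51).
Need 58⁻¹ mod 51. Extended Euclid on (51, 7):
51 = 7*7 + 2
7 = 3*2 + 1
2 = 2*1 + 0
Back-substitute:
1 = 7 − 3·2
1 = −3·51 + 22·7
58⁻¹ ≡ 22 (mod 51), so k ≡ 22·44 ≡ 50 (mod 51).
x = 22 + 58·50 = 2922.

2922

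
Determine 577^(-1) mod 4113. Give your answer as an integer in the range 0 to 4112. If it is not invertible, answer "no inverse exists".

Apply the Euclidean algorithm to 4113 and 577:
4113 = 7×577 + 74
577 = 7×74 + 59
74 = 1×59 + 15
59 = 3×15 + 14
15 = 1×14 + 1
14 = 14×1 + 0
The gcd is 1. Working backward:
1 = 15 − 14
1 = −59 + 4·15
1 = 4·74 − 5·59
1 = −5·577 + 39·74
1 = 39·4113 − 278·577
Thus 577·(-278) ≡ 1 (mod 4113); reducing, -278 mod 4113 = 3835.

3835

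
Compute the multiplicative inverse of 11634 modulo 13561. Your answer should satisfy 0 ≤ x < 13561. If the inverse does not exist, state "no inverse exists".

3202

Apply the Euclidean algorithm to 13561 and 11634:
13561 = 1·11634 + 1927
11634 = 6·1927 + 72
1927 = 26·72 + 55
72 = 1·55 + 17
55 = 3·17 + 4
17 = 4·4 + 1
4 = 4·1 + 0
The gcd is 1. Working backward:
1 = 17 − 4·4
1 = −4·55 + 13·17
1 = 13·72 − 17·55
1 = −17·1927 + 455·72
1 = 455·11634 − 2747·1927
1 = −2747·13561 + 3202·11634
So 11634·3202 ≡ 1 (mod 13561).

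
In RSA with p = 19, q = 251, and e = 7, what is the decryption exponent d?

643

φ(n) = (p−1)(q−1) = 18·250 = 4500.
Need d with 7·d ≡ 1 (mod 4500). Apply the extended Euclidean algorithm:
4500 = 642×7 + 6
7 = 1×6 + 1
6 = 6×1 + 0
Back-substitute:
1 = 7 − 6
1 = −4500 + 643·7
So 7·643 ≡ 1 (mod 4500), hence d = 643.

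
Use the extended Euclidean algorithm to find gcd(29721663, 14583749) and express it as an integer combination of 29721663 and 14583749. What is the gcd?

1

Repeated division:
29721663 = 2×14583749 + 554165
14583749 = 26×554165 + 175459
554165 = 3×175459 + 27788
175459 = 6×27788 + 8731
27788 = 3×8731 + 1595
8731 = 5×1595 + 756
1595 = 2×756 + 83
756 = 9×83 + 9
83 = 9×9 + 2
9 = 4×2 + 1
2 = 2×1 + 0
gcd(29721663, 14583749) = 1.
Back-substituting:
1 = 9 − 4·2
1 = −4·83 + 37·9
1 = 37·756 − 337·83
1 = −337·1595 + 711·756
1 = 711·8731 − 3892·1595
1 = −3892·27788 + 12387·8731
1 = 12387·175459 − 78214·27788
1 = −78214·554165 + 247029·175459
1 = 247029·14583749 − 6500968·554165
1 = −6500968·29721663 + 13248965·14583749
So 1 = (-6500968)·29721663 + (13248965)·14583749.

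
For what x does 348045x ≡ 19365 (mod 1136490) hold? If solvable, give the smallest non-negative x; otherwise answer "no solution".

56507

First find gcd(348045, 1136490):
1136490 = 3·348045 + 92355
348045 = 3·92355 + 70980
92355 = 1·70980 + 21375
70980 = 3·21375 + 6855
21375 = 3·6855 + 810
6855 = 8·810 + 375
810 = 2·375 + 60
375 = 6·60 + 15
60 = 4·15 + 0
gcd = 15 and 15 | 19365, so solutions exist. Divide through by 15: 23203x ≡ 1291 (mod 75766).
Now find 23203⁻¹ mod 75766:
75766 = 3×23203 + 6157
23203 = 3×6157 + 4732
6157 = 1×4732 + 1425
4732 = 3×1425 + 457
1425 = 3×457 + 54
457 = 8×54 + 25
54 = 2×25 + 4
25 = 6×4 + 1
4 = 4×1 + 0
Back-substitute:
1 = 25 − 6·4
1 = −6·54 + 13·25
1 = 13·457 − 110·54
1 = −110·1425 + 343·457
1 = 343·4732 − 1139·1425
1 = −1139·6157 + 1482·4732
1 = 1482·23203 − 5585·6157
1 = −5585·75766 + 18237·23203
So 23203⁻¹ ≡ 18237 (mod 75766).
Then x ≡ 18237·1291 ≡ 56507 (mod 75766); the smallest non-negative solution is x = 56507.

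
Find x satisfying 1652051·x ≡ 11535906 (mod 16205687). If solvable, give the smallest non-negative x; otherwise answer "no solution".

First find gcd(1652051, 16205687):
16205687 = 9×1652051 + 1337228
1652051 = 1×1337228 + 314823
1337228 = 4×314823 + 77936
314823 = 4×77936 + 3079
77936 = 25×3079 + 961
3079 = 3×961 + 196
961 = 4×196 + 177
196 = 1×177 + 19
177 = 9×19 + 6
19 = 3×6 + 1
6 = 6×1 + 0
gcd = 1, so a unique solution mod 16205687 exists.
Back-substitute for the Bézout coefficients:
1 = 19 − 3·6
1 = −3·177 + 28·19
1 = 28·196 − 31·177
1 = −31·961 + 152·196
1 = 152·3079 − 487·961
1 = −487·77936 + 12327·3079
1 = 12327·314823 − 49795·77936
1 = −49795·1337228 + 211507·314823
1 = 211507·1652051 − 261302·1337228
1 = −261302·16205687 + 2563225·1652051
So 1652051·(2563225) ≡ 1 (mod 16205687), giving 1652051⁻¹ ≡ 2563225.
x ≡ 1652051⁻¹·11535906 ≡ 2563225·11535906 ≡ 15482719 (mod 16205687).

15482719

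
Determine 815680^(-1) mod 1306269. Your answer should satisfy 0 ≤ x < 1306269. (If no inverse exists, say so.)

686206

Run Euclid on (1306269, 815680):
1306269 = 1×815680 + 490589
815680 = 1×490589 + 325091
490589 = 1×325091 + 165498
325091 = 1×165498 + 159593
165498 = 1×159593 + 5905
159593 = 27×5905 + 158
5905 = 37×158 + 59
158 = 2×59 + 40
59 = 1×40 + 19
40 = 2×19 + 2
19 = 9×2 + 1
2 = 2×1 + 0
gcd = 1, so the inverse exists. Back-substitute:
1 = 19 − 9·2
1 = −9·40 + 19·19
1 = 19·59 − 28·40
1 = −28·158 + 75·59
1 = 75·5905 − 2803·158
1 = −2803·159593 + 75756·5905
1 = 75756·165498 − 78559·159593
1 = −78559·325091 + 154315·165498
1 = 154315·490589 − 232874·325091
1 = −232874·815680 + 387189·490589
1 = 387189·1306269 − 620063·815680
So 815680·(-620063) ≡ 1 (mod 1306269), and -620063 ≡ 686206 (mod 1306269).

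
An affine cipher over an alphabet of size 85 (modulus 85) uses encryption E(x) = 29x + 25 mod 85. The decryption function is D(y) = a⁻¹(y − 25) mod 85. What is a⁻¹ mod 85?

44

Extended Euclidean algorithm:
85 = 2*29 + 27
29 = 1*27 + 2
27 = 13*2 + 1
2 = 2*1 + 0
The gcd is 1. Working backward:
1 = 27 − 13·2
1 = −13·29 + 14·27
1 = 14·85 − 41·29
So 29·(-41) ≡ 1 (mod 85), and -41 ≡ 44 (mod 85).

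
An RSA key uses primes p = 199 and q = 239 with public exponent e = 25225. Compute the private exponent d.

20785

φ(n) = (p−1)(q−1) = 198·238 = 47124.
Need d with 25225·d ≡ 1 (mod 47124). Apply the extended Euclidean algorithm:
47124 = 1·25225 + 21899
25225 = 1·21899 + 3326
21899 = 6·3326 + 1943
3326 = 1·1943 + 1383
1943 = 1·1383 + 560
1383 = 2·560 + 263
560 = 2·263 + 34
263 = 7·34 + 25
34 = 1·25 + 9
25 = 2·9 + 7
9 = 1·7 + 2
7 = 3·2 + 1
2 = 2·1 + 0
Back-substitute:
1 = 7 − 3·2
1 = −3·9 + 4·7
1 = 4·25 − 11·9
1 = −11·34 + 15·25
1 = 15·263 − 116·34
1 = −116·560 + 247·263
1 = 247·1383 − 610·560
1 = −610·1943 + 857·1383
1 = 857·3326 − 1467·1943
1 = −1467·21899 + 9659·3326
1 = 9659·25225 − 11126·21899
1 = −11126·47124 + 20785·25225
So 25225·20785 ≡ 1 (mod 47124), hence d = 20785.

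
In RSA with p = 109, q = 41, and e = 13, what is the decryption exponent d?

997

φ(n) = (p−1)(q−1) = 108·40 = 4320.
Need d with 13·d ≡ 1 (mod 4320). Apply the extended Euclidean algorithm:
4320 = 332·13 + 4
13 = 3·4 + 1
4 = 4·1 + 0
Back-substitute:
1 = 13 − 3·4
1 = −3·4320 + 997·13
So 13·997 ≡ 1 (mod 4320), hence d = 997.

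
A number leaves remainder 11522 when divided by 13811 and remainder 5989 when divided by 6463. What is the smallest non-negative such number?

69618962

Write x = 11522 + 13811·k. Then 13811·k ≡ 5989 − 11522 ≡ 930 (mod 6463).
Need 13811⁻¹ mod 6463. Extended Euclid on (6463, 885):
6463 = 7*885 + 268
885 = 3*268 + 81
268 = 3*81 + 25
81 = 3*25 + 6
25 = 4*6 + 1
6 = 6*1 + 0
Back-substitute:
1 = 25 − 4·6
1 = −4·81 + 13·25
1 = 13·268 − 43·81
1 = −43·885 + 142·268
1 = 142·6463 − 1037·885
13811⁻¹ ≡ 5426 (mod 6463), so k ≡ 5426·930 ≡ 5040 (mod 6463).
x = 11522 + 13811·5040 = 69618962.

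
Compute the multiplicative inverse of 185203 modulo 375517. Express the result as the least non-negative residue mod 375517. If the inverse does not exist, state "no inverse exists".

265382

gcd(375517, 185203) by repeated division:
375517 = 2*185203 + 5111
185203 = 36*5111 + 1207
5111 = 4*1207 + 283
1207 = 4*283 + 75
283 = 3*75 + 58
75 = 1*58 + 17
58 = 3*17 + 7
17 = 2*7 + 3
7 = 2*3 + 1
3 = 3*1 + 0
Since gcd(185203, 375517) = 1, back-substitute to write 1 as a combination:
1 = 7 − 2·3
1 = −2·17 + 5·7
1 = 5·58 − 17·17
1 = −17·75 + 22·58
1 = 22·283 − 83·75
1 = −83·1207 + 354·283
1 = 354·5111 − 1499·1207
1 = −1499·185203 + 54318·5111
1 = 54318·375517 − 110135·185203
Hence 185203⁻¹ ≡ -110135 ≡ 265382 (mod 375517).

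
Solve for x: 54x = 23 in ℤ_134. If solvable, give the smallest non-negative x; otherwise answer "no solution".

gcd(54, 134):
134 = 2×54 + 26
54 = 2×26 + 2
26 = 13×2 + 0
gcd = 2, but 2 ∤ 23, so the congruence has no solution.

no solution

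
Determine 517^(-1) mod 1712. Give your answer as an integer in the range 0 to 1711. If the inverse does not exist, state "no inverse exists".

957

Run Euclid on (1712, 517):
1712 = 3×517 + 161
517 = 3×161 + 34
161 = 4×34 + 25
34 = 1×25 + 9
25 = 2×9 + 7
9 = 1×7 + 2
7 = 3×2 + 1
2 = 2×1 + 0
Since gcd(517, 1712) = 1, back-substitute to write 1 as a combination:
1 = 7 − 3·2
1 = −3·9 + 4·7
1 = 4·25 − 11·9
1 = −11·34 + 15·25
1 = 15·161 − 71·34
1 = −71·517 + 228·161
1 = 228·1712 − 755·517
Thus 517·(-755) ≡ 1 (mod 1712); reducing, -755 mod 1712 = 957.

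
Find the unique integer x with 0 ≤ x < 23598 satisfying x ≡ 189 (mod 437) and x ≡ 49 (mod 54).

11551

Write x = 189 + 437·k. Then 437·k ≡ 49 − 189 ≡ 22 (mod 54).
Need 437⁻¹ mod 54. Extended Euclid on (54, 5):
54 = 10*5 + 4
5 = 1*4 + 1
4 = 4*1 + 0
Back-substitute:
1 = 5 − 4
1 = −54 + 11·5
437⁻¹ ≡ 11 (mod 54), so k ≡ 11·22 ≡ 26 (mod 54).
x = 189 + 437·26 = 11551.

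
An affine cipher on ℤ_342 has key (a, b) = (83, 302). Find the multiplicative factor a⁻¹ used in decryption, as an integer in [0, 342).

239

gcd(342, 83) by repeated division:
342 = 4*83 + 10
83 = 8*10 + 3
10 = 3*3 + 1
3 = 3*1 + 0
Since gcd(83, 342) = 1, back-substitute to write 1 as a combination:
1 = 10 − 3·3
1 = −3·83 + 25·10
1 = 25·342 − 103·83
Hence 83⁻¹ ≡ -103 ≡ 239 (mod 342).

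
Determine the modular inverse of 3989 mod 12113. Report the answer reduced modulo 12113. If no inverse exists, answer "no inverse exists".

7218

gcd(12113, 3989) by repeated division:
12113 = 3*3989 + 146
3989 = 27*146 + 47
146 = 3*47 + 5
47 = 9*5 + 2
5 = 2*2 + 1
2 = 2*1 + 0
Since gcd(3989, 12113) = 1, back-substitute to write 1 as a combination:
1 = 5 − 2·2
1 = −2·47 + 19·5
1 = 19·146 − 59·47
1 = −59·3989 + 1612·146
1 = 1612·12113 − 4895·3989
So 3989·(-4895) ≡ 1 (mod 12113), and -4895 ≡ 7218 (mod 12113).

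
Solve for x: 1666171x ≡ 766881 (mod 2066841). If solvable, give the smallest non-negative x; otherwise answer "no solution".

First find gcd(1666171, 2066841):
2066841 = 1·1666171 + 400670
1666171 = 4·400670 + 63491
400670 = 6·63491 + 19724
63491 = 3·19724 + 4319
19724 = 4·4319 + 2448
4319 = 1·2448 + 1871
2448 = 1·1871 + 577
1871 = 3·577 + 140
577 = 4·140 + 17
140 = 8·17 + 4
17 = 4·4 + 1
4 = 4·1 + 0
gcd = 1, so a unique solution mod 2066841 exists.
Back-substitute for the Bézout coefficients:
1 = 17 − 4·4
1 = −4·140 + 33·17
1 = 33·577 − 136·140
1 = −136·1871 + 441·577
1 = 441·2448 − 577·1871
1 = −577·4319 + 1018·2448
1 = 1018·19724 − 4649·4319
1 = −4649·63491 + 14965·19724
1 = 14965·400670 − 94439·63491
1 = −94439·1666171 + 392721·400670
1 = 392721·2066841 − 487160·1666171
So 1666171·(-487160) ≡ 1 (mod 2066841), giving 1666171⁻¹ ≡ 1579681.
x ≡ 1666171⁻¹·766881 ≡ 1579681·766881 ≡ 163836 (mod 2066841).

163836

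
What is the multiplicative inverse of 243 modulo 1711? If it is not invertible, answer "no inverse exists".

Apply the Euclidean algorithm to 1711 and 243:
1711 = 7×243 + 10
243 = 24×10 + 3
10 = 3×3 + 1
3 = 3×1 + 0
The gcd is 1. Working backward:
1 = 10 − 3·3
1 = −3·243 + 73·10
1 = 73·1711 − 514·243
So 243·(-514) ≡ 1 (mod 1711), and -514 ≡ 1197 (mod 1711).

1197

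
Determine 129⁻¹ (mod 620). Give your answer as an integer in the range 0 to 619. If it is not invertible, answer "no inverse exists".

Apply the Euclidean algorithm to 620 and 129:
620 = 4×129 + 104
129 = 1×104 + 25
104 = 4×25 + 4
25 = 6×4 + 1
4 = 4×1 + 0
The gcd is 1. Working backward:
1 = 25 − 6·4
1 = −6·104 + 25·25
1 = 25·129 − 31·104
1 = −31·620 + 149·129
So 129·149 ≡ 1 (mod 620).

149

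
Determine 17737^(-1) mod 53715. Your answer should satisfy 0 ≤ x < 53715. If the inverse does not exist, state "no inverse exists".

28243

Apply the Euclidean algorithm to 53715 and 17737:
53715 = 3×17737 + 504
17737 = 35×504 + 97
504 = 5×97 + 19
97 = 5×19 + 2
19 = 9×2 + 1
2 = 2×1 + 0
The gcd is 1. Working backward:
1 = 19 − 9·2
1 = −9·97 + 46·19
1 = 46·504 − 239·97
1 = −239·17737 + 8411·504
1 = 8411·53715 − 25472·17737
Hence 17737⁻¹ ≡ -25472 ≡ 28243 (mod 53715).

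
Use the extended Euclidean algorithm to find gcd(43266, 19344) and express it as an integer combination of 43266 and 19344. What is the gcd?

6

Euclidean algorithm:
43266 = 2×19344 + 4578
19344 = 4×4578 + 1032
4578 = 4×1032 + 450
1032 = 2×450 + 132
450 = 3×132 + 54
132 = 2×54 + 24
54 = 2×24 + 6
24 = 4×6 + 0
gcd(43266, 19344) = 6.
Express as a combination:
6 = 54 − 2·24
6 = −2·132 + 5·54
6 = 5·450 − 17·132
6 = −17·1032 + 39·450
6 = 39·4578 − 173·1032
6 = −173·19344 + 731·4578
6 = 731·43266 − 1635·19344
So 6 = (731)·43266 + (-1635)·19344.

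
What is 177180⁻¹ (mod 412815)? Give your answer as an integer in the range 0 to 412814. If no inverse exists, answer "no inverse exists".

Compute gcd(177180, 412815):
412815 = 2×177180 + 58455
177180 = 3×58455 + 1815
58455 = 32×1815 + 375
1815 = 4×375 + 315
375 = 1×315 + 60
315 = 5×60 + 15
60 = 4×15 + 0
Since gcd = 15 > 1, 177180 is not a unit mod 412815.

no inverse exists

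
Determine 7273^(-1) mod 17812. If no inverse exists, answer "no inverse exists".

Apply the Euclidean algorithm to 17812 and 7273:
17812 = 2·7273 + 3266
7273 = 2·3266 + 741
3266 = 4·741 + 302
741 = 2·302 + 137
302 = 2·137 + 28
137 = 4·28 + 25
28 = 1·25 + 3
25 = 8·3 + 1
3 = 3·1 + 0
gcd = 1, so the inverse exists. Back-substitute:
1 = 25 − 8·3
1 = −8·28 + 9·25
1 = 9·137 − 44·28
1 = −44·302 + 97·137
1 = 97·741 − 238·302
1 = −238·3266 + 1049·741
1 = 1049·7273 − 2336·3266
1 = −2336·17812 + 5721·7273
So 7273·5721 ≡ 1 (mod 17812).

5721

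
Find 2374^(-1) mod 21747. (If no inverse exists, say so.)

Apply the Euclidean algorithm to 21747 and 2374:
21747 = 9*2374 + 381
2374 = 6*381 + 88
381 = 4*88 + 29
88 = 3*29 + 1
29 = 29*1 + 0
Since gcd(2374, 21747) = 1, back-substitute to write 1 as a combination:
1 = 88 − 3·29
1 = −3·381 + 13·88
1 = 13·2374 − 81·381
1 = −81·21747 + 742·2374
So 2374·742 ≡ 1 (mod 21747).

742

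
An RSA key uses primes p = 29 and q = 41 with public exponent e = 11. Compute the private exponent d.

φ(n) = (p−1)(q−1) = 28·40 = 1120.
Need d with 11·d ≡ 1 (mod 1120). Apply the extended Euclidean algorithm:
1120 = 101×11 + 9
11 = 1×9 + 2
9 = 4×2 + 1
2 = 2×1 + 0
Back-substitute:
1 = 9 − 4·2
1 = −4·11 + 5·9
1 = 5·1120 − 509·11
So 11·(-509) ≡ 1 (mod 1120), hence d ≡ -509 ≡ 611 (mod 1120).

611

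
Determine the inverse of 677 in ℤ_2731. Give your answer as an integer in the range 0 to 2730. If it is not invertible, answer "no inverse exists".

831

Apply the Euclidean algorithm to 2731 and 677:
2731 = 4·677 + 23
677 = 29·23 + 10
23 = 2·10 + 3
10 = 3·3 + 1
3 = 3·1 + 0
gcd = 1, so the inverse exists. Back-substitute:
1 = 10 − 3·3
1 = −3·23 + 7·10
1 = 7·677 − 206·23
1 = −206·2731 + 831·677
So 677·831 ≡ 1 (mod 2731).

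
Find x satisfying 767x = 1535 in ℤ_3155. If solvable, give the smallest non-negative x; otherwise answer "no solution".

1380

First find gcd(767, 3155):
3155 = 4*767 + 87
767 = 8*87 + 71
87 = 1*71 + 16
71 = 4*16 + 7
16 = 2*7 + 2
7 = 3*2 + 1
2 = 2*1 + 0
gcd = 1, so a unique solution mod 3155 exists.
Back-substitute for the Bézout coefficients:
1 = 7 − 3·2
1 = −3·16 + 7·7
1 = 7·71 − 31·16
1 = −31·87 + 38·71
1 = 38·767 − 335·87
1 = −335·3155 + 1378·767
So 767·(1378) ≡ 1 (mod 3155), giving 767⁻¹ ≡ 1378.
x ≡ 767⁻¹·1535 ≡ 1378·1535 ≡ 1380 (mod 3155).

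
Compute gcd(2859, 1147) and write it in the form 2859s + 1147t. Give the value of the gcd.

Repeated division:
2859 = 2×1147 + 565
1147 = 2×565 + 17
565 = 33×17 + 4
17 = 4×4 + 1
4 = 4×1 + 0
gcd(2859, 1147) = 1.
Back-substituting:
1 = 17 − 4·4
1 = −4·565 + 133·17
1 = 133·1147 − 270·565
1 = −270·2859 + 673·1147
So 1 = (-270)·2859 + (673)·1147.

1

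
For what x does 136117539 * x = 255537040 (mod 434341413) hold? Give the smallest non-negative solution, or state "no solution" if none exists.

gcd(136117539, 434341413):
434341413 = 3×136117539 + 25988796
136117539 = 5×25988796 + 6173559
25988796 = 4×6173559 + 1294560
6173559 = 4×1294560 + 995319
1294560 = 1×995319 + 299241
995319 = 3×299241 + 97596
299241 = 3×97596 + 6453
97596 = 15×6453 + 801
6453 = 8×801 + 45
801 = 17×45 + 36
45 = 1×36 + 9
36 = 4×9 + 0
gcd = 9, but 9 ∤ 255537040, so the congruence has no solution.

no solution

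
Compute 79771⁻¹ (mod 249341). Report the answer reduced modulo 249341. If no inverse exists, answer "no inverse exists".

gcd(249341, 79771) by repeated division:
249341 = 3·79771 + 10028
79771 = 7·10028 + 9575
10028 = 1·9575 + 453
9575 = 21·453 + 62
453 = 7·62 + 19
62 = 3·19 + 5
19 = 3·5 + 4
5 = 1·4 + 1
4 = 4·1 + 0
The gcd is 1. Working backward:
1 = 5 − 4
1 = −19 + 4·5
1 = 4·62 − 13·19
1 = −13·453 + 95·62
1 = 95·9575 − 2008·453
1 = −2008·10028 + 2103·9575
1 = 2103·79771 − 16729·10028
1 = −16729·249341 + 52290·79771
So 79771·52290 ≡ 1 (mod 249341).

52290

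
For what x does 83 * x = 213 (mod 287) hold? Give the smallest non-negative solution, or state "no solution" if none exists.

First find gcd(83, 287):
287 = 3·83 + 38
83 = 2·38 + 7
38 = 5·7 + 3
7 = 2·3 + 1
3 = 3·1 + 0
gcd = 1, so a unique solution mod 287 exists.
Back-substitute for the Bézout coefficients:
1 = 7 − 2·3
1 = −2·38 + 11·7
1 = 11·83 − 24·38
1 = −24·287 + 83·83
So 83·(83) ≡ 1 (mod 287), giving 83⁻¹ ≡ 83.
x ≡ 83⁻¹·213 ≡ 83·213 ≡ 172 (mod 287).

172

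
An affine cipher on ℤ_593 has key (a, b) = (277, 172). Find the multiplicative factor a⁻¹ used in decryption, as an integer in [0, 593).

152

Extended Euclidean algorithm:
593 = 2*277 + 39
277 = 7*39 + 4
39 = 9*4 + 3
4 = 1*3 + 1
3 = 3*1 + 0
The gcd is 1. Working backward:
1 = 4 − 3
1 = −39 + 10·4
1 = 10·277 − 71·39
1 = −71·593 + 152·277
So 277·152 ≡ 1 (mod 593).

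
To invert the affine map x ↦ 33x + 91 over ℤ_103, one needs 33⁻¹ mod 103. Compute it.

Apply the Euclidean algorithm to 103 and 33:
103 = 3*33 + 4
33 = 8*4 + 1
4 = 4*1 + 0
Since gcd(33, 103) = 1, back-substitute to write 1 as a combination:
1 = 33 − 8·4
1 = −8·103 + 25·33
So 33·25 ≡ 1 (mod 103).

25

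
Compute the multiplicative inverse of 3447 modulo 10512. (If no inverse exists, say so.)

Compute gcd(3447, 10512):
10512 = 3×3447 + 171
3447 = 20×171 + 27
171 = 6×27 + 9
27 = 3×9 + 0
gcd(3447, 10512) = 9 ≠ 1, so 3447 has no multiplicative inverse modulo 10512.

no inverse exists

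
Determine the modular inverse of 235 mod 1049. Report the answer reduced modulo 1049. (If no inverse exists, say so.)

gcd(1049, 235) by repeated division:
1049 = 4*235 + 109
235 = 2*109 + 17
109 = 6*17 + 7
17 = 2*7 + 3
7 = 2*3 + 1
3 = 3*1 + 0
Since gcd(235, 1049) = 1, back-substitute to write 1 as a combination:
1 = 7 − 2·3
1 = −2·17 + 5·7
1 = 5·109 − 32·17
1 = −32·235 + 69·109
1 = 69·1049 − 308·235
So 235·(-308) ≡ 1 (mod 1049), and -308 ≡ 741 (mod 1049).

741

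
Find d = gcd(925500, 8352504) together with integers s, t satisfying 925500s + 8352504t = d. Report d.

Euclidean algorithm:
8352504 = 9×925500 + 23004
925500 = 40×23004 + 5340
23004 = 4×5340 + 1644
5340 = 3×1644 + 408
1644 = 4×408 + 12
408 = 34×12 + 0
gcd(925500, 8352504) = 12.
Express as a combination:
12 = 1644 − 4·408
12 = −4·5340 + 13·1644
12 = 13·23004 − 56·5340
12 = −56·925500 + 2253·23004
12 = 2253·8352504 − 20333·925500
So 12 = (2253)·8352504 + (-20333)·925500.

12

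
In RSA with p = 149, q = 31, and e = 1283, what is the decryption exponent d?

φ(n) = (p−1)(q−1) = 148·30 = 4440.
Need d with 1283·d ≡ 1 (mod 4440). Apply the extended Euclidean algorithm:
4440 = 3×1283 + 591
1283 = 2×591 + 101
591 = 5×101 + 86
101 = 1×86 + 15
86 = 5×15 + 11
15 = 1×11 + 4
11 = 2×4 + 3
4 = 1×3 + 1
3 = 3×1 + 0
Back-substitute:
1 = 4 − 3
1 = −11 + 3·4
1 = 3·15 − 4·11
1 = −4·86 + 23·15
1 = 23·101 − 27·86
1 = −27·591 + 158·101
1 = 158·1283 − 343·591
1 = −343·4440 + 1187·1283
So 1283·1187 ≡ 1 (mod 4440), hence d = 1187.

1187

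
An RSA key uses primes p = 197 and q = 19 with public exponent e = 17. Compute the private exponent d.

3113

φ(n) = (p−1)(q−1) = 196·18 = 3528.
Need d with 17·d ≡ 1 (mod 3528). Apply the extended Euclidean algorithm:
3528 = 207×17 + 9
17 = 1×9 + 8
9 = 1×8 + 1
8 = 8×1 + 0
Back-substitute:
1 = 9 − 8
1 = −17 + 2·9
1 = 2·3528 − 415·17
So 17·(-415) ≡ 1 (mod 3528), hence d ≡ -415 ≡ 3113 (mod 3528).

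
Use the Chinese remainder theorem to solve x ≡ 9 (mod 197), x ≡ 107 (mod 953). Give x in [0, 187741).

Write x = 9 + 197·k. Then 197·k ≡ 107 − 9 ≡ 98 (mod 953).
Need 197⁻¹ mod 953. Extended Euclid on (953, 197):
953 = 4·197 + 165
197 = 1·165 + 32
165 = 5·32 + 5
32 = 6·5 + 2
5 = 2·2 + 1
2 = 2·1 + 0
Back-substitute:
1 = 5 − 2·2
1 = −2·32 + 13·5
1 = 13·165 − 67·32
1 = −67·197 + 80·165
1 = 80·953 − 387·197
197⁻¹ ≡ 566 (mod 953), so k ≡ 566·98 ≡ 194 (mod 953).
x = 9 + 197·194 = 38227.

38227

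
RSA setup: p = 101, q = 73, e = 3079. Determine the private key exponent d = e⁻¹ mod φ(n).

919

φ(n) = (p−1)(q−1) = 100·72 = 7200.
Need d with 3079·d ≡ 1 (mod 7200). Apply the extended Euclidean algorithm:
7200 = 2·3079 + 1042
3079 = 2·1042 + 995
1042 = 1·995 + 47
995 = 21·47 + 8
47 = 5·8 + 7
8 = 1·7 + 1
7 = 7·1 + 0
Back-substitute:
1 = 8 − 7
1 = −47 + 6·8
1 = 6·995 − 127·47
1 = −127·1042 + 133·995
1 = 133·3079 − 393·1042
1 = −393·7200 + 919·3079
So 3079·919 ≡ 1 (mod 7200), hence d = 919.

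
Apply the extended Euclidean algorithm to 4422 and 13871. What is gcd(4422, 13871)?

Repeated division:
13871 = 3·4422 + 605
4422 = 7·605 + 187
605 = 3·187 + 44
187 = 4·44 + 11
44 = 4·11 + 0
gcd(4422, 13871) = 11.
Back-substituting:
11 = 187 − 4·44
11 = −4·605 + 13·187
11 = 13·4422 − 95·605
11 = −95·13871 + 298·4422
So 11 = (-95)·13871 + (298)·4422.

11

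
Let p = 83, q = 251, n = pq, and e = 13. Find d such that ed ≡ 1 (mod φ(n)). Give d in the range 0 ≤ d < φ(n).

1577

φ(n) = (p−1)(q−1) = 82·250 = 20500.
Need d with 13·d ≡ 1 (mod 20500). Apply the extended Euclidean algorithm:
20500 = 1576×13 + 12
13 = 1×12 + 1
12 = 12×1 + 0
Back-substitute:
1 = 13 − 12
1 = −20500 + 1577·13
So 13·1577 ≡ 1 (mod 20500), hence d = 1577.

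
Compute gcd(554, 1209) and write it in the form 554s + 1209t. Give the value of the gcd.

Euclidean algorithm:
1209 = 2*554 + 101
554 = 5*101 + 49
101 = 2*49 + 3
49 = 16*3 + 1
3 = 3*1 + 0
gcd(554, 1209) = 1.
Express as a combination:
1 = 49 − 16·3
1 = −16·101 + 33·49
1 = 33·554 − 181·101
1 = −181·1209 + 395·554
So 1 = (-181)·1209 + (395)·554.

1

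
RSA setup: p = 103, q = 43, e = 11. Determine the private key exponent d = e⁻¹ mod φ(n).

φ(n) = (p−1)(q−1) = 102·42 = 4284.
Need d with 11·d ≡ 1 (mod 4284). Apply the extended Euclidean algorithm:
4284 = 389*11 + 5
11 = 2*5 + 1
5 = 5*1 + 0
Back-substitute:
1 = 11 − 2·5
1 = −2·4284 + 779·11
So 11·779 ≡ 1 (mod 4284), hence d = 779.

779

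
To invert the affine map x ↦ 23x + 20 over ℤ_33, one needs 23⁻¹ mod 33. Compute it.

23

Run Euclid on (33, 23):
33 = 1*23 + 10
23 = 2*10 + 3
10 = 3*3 + 1
3 = 3*1 + 0
gcd = 1, so the inverse exists. Back-substitute:
1 = 10 − 3·3
1 = −3·23 + 7·10
1 = 7·33 − 10·23
Thus 23·(-10) ≡ 1 (mod 33); reducing, -10 mod 33 = 23.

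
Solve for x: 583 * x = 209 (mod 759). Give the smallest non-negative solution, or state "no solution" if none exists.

First find gcd(583, 759):
759 = 1·583 + 176
583 = 3·176 + 55
176 = 3·55 + 11
55 = 5·11 + 0
gcd = 11 and 11 | 209, so solutions exist. Divide through by 11: 53x ≡ 19 (mod 69).
Now find 53⁻¹ mod 69:
69 = 1*53 + 16
53 = 3*16 + 5
16 = 3*5 + 1
5 = 5*1 + 0
Back-substitute:
1 = 16 − 3·5
1 = −3·53 + 10·16
1 = 10·69 − 13·53
So 53·(-13) ≡ 1 (mod 69), i.e. 53⁻¹ ≡ 56.
Then x ≡ 56·19 ≡ 29 (mod 69); the smallest non-negative solution is x = 29.

29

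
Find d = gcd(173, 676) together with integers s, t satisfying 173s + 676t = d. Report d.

1

Apply Euclid's algorithm to 676 and 173:
676 = 3·173 + 157
173 = 1·157 + 16
157 = 9·16 + 13
16 = 1·13 + 3
13 = 4·3 + 1
3 = 3·1 + 0
gcd(173, 676) = 1.
Back-substituting:
1 = 13 − 4·3
1 = −4·16 + 5·13
1 = 5·157 − 49·16
1 = −49·173 + 54·157
1 = 54·676 − 211·173
So 1 = (54)·676 + (-211)·173.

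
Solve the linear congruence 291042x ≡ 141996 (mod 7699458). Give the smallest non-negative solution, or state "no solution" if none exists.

First find gcd(291042, 7699458):
7699458 = 26·291042 + 132366
291042 = 2·132366 + 26310
132366 = 5·26310 + 816
26310 = 32·816 + 198
816 = 4·198 + 24
198 = 8·24 + 6
24 = 4·6 + 0
gcd = 6 and 6 | 141996, so solutions exist. Divide through by 6: 48507x ≡ 23666 (mod 1283243).
Now find 48507⁻¹ mod 1283243:
1283243 = 26·48507 + 22061
48507 = 2·22061 + 4385
22061 = 5·4385 + 136
4385 = 32·136 + 33
136 = 4·33 + 4
33 = 8·4 + 1
4 = 4·1 + 0
Back-substitute:
1 = 33 − 8·4
1 = −8·136 + 33·33
1 = 33·4385 − 1064·136
1 = −1064·22061 + 5353·4385
1 = 5353·48507 − 11770·22061
1 = −11770·1283243 + 311373·48507
So 48507⁻¹ ≡ 311373 (mod 1283243).
Then x ≡ 311373·23666 ≡ 572112 (mod 1283243); the smallest non-negative solution is x = 572112.

572112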